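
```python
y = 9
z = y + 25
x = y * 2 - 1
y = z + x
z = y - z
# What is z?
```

Trace:
`y = 9` → y = 9
`z = y + 25` → z = 34
`x = y * 2 - 1` → x = 17
`y = z + x` → y = 51
`z = y - z` → z = 17
So z = 17

Answer: 17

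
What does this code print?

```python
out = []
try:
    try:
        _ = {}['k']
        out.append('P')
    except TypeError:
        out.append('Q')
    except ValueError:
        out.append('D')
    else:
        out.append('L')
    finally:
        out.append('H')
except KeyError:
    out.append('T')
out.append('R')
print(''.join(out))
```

Execution trace: 'H' (finally) → 'T' (outer except KeyError) → 'R' (after the try/except). Output: HTR

Answer: HTR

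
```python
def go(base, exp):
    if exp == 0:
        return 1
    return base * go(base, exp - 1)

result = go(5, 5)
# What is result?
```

go(5, 5) = 5 * 5 * 5 * 5 * 5 = 3125

Answer: 3125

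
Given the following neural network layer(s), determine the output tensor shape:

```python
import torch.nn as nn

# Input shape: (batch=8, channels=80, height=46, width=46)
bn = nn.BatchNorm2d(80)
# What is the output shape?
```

Input: (8, 80, 46, 46) -> Output: (8, 80, 46, 46)

Answer: (8, 80, 46, 46)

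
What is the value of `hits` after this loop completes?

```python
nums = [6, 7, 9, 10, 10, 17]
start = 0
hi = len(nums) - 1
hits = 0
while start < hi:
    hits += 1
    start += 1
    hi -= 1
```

Iterations until pointers meet (list length 6)
`hits` takes the values: 0 → 1 → 2 → 3

Answer: 3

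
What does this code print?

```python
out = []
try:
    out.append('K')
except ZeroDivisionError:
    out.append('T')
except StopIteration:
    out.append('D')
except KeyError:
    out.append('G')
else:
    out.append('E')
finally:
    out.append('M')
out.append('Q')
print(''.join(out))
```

Execution trace: 'K' (try body, no exception) → 'E' (else) → 'M' (finally) → 'Q' (after the try/except). Output: KEMQ

Answer: KEMQ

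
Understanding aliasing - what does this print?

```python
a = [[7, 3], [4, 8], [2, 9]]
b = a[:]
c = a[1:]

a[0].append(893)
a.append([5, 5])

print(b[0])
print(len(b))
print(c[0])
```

Key concept: slice with nested mutation.
Step by step:
`a = [[7, 3], [4, 8], [2, 9]]` → a = [[7, 3], [4, 8], [2, 9]]
`b = a[:]` → b = [[7, 3], [4, 8], [2, 9]]
`c = a[1:]` → c = [[4, 8], [2, 9]]
`a[0].append(893)` → a = [[7, 3, 893], [4, 8], [2, 9]]; b = [[7, 3, 893], [4, 8], [2, 9]]
`a.append([5, 5])` → a = [[7, 3, 893], [4, 8], [2, 9], [5, 5]]
`print(b[0])` → prints [7, 3, 893]
`print(len(b))` → prints 3
`print(c[0])` → prints [4, 8]

Answer:
[7, 3, 893]
3
[4, 8]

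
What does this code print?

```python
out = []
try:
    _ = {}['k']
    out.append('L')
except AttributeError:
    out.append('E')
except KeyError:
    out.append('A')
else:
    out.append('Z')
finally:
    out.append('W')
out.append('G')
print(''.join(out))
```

Execution trace: 'A' (except KeyError) → 'W' (finally) → 'G' (after the try/except). Output: AWG

Answer: AWG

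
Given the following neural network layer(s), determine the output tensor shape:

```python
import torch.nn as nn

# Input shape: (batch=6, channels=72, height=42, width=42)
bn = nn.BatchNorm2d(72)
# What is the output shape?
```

Input: (6, 72, 42, 42) -> Output: (6, 72, 42, 42)

Answer: (6, 72, 42, 42)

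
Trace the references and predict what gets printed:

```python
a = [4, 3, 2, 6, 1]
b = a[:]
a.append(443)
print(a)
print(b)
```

Key concept: slice [:] creates copy.
Step by step:
`a = [4, 3, 2, 6, 1]` → a = [4, 3, 2, 6, 1]
`b = a[:]` → b = [4, 3, 2, 6, 1]
`a.append(443)` → a = [4, 3, 2, 6, 1, 443]
`print(a)` → prints [4, 3, 2, 6, 1, 443]
`print(b)` → prints [4, 3, 2, 6, 1]

Answer:
[4, 3, 2, 6, 1, 443]
[4, 3, 2, 6, 1]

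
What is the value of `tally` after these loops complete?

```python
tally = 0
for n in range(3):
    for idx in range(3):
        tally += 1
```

3 * 3 = 9
`tally` takes the values: 0 → 1 → 2 → 3 → 4 → 5 → 6 → 7 → 8 → 9

Answer: 9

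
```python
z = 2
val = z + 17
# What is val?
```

Trace:
`z = 2` → z = 2
`val = z + 17` → val = 19
So val = 19

Answer: 19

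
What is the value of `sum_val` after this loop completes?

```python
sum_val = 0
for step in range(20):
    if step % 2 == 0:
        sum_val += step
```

Sum of even numbers 0 to 19
`sum_val` takes the values: 0 → 2 → 6 → 12 → 20 → 30 → 42 → 56 → 72 → 90

Answer: 90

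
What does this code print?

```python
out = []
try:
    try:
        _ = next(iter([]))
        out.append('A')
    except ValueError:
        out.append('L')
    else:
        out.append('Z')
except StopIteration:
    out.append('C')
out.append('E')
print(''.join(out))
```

Execution trace: 'C' (outer except StopIteration) → 'E' (after the try/except). Output: CE

Answer: CE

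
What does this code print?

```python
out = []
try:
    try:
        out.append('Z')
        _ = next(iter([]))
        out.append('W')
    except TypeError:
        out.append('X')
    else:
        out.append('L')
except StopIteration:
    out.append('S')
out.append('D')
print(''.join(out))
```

Execution trace: 'Z' (try body) → 'S' (outer except StopIteration) → 'D' (after the try/except). Output: ZSD

Answer: ZSD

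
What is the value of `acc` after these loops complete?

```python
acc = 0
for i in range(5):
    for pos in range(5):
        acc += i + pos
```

Sum of all i+pos for i,pos in 5x5
`acc` takes the values: 0 → 1 → 3 → 6 → 10 → 11 → 13 → 16 → 20 → 25 → 27 → 30 → 34 → 39 → 45 → 48 → 52 → 57 → 63 → 70 → 74 → 79 → 85 → 92 → 100

Answer: 100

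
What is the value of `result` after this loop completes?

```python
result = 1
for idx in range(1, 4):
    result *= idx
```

3! = 6
`result` takes the values: 1 → 2 → 6

Answer: 6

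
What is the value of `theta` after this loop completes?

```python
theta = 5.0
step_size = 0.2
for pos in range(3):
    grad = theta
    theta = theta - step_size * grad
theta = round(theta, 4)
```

Gradient descent: w = 5.0 * (1 - 0.2)^3
`theta` takes the values: 5.0 → 4.0 → 3.2 → 2.56

Answer: 2.56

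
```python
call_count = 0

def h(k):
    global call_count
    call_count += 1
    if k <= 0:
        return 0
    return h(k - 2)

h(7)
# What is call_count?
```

Linear recursion stepping by 2: 5 calls from k=7 down to ≤0.

Answer: 5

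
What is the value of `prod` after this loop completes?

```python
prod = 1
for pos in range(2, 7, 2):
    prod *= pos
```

Product of even numbers 2 to 6
`prod` takes the values: 1 → 2 → 8 → 48

Answer: 48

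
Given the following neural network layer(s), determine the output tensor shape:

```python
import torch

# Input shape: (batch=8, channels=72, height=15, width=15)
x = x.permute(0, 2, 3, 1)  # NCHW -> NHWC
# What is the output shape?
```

Input: (8, 72, 15, 15) -> Output: (8, 15, 15, 72)

Answer: (8, 15, 15, 72)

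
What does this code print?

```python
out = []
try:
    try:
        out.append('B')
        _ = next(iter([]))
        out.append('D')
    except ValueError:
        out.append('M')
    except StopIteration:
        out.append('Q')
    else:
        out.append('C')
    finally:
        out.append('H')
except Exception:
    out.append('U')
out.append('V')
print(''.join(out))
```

Execution trace: 'B' (inner try body) → 'Q' (inner except StopIteration) → 'H' (inner finally) → 'V' (after the try/except). Output: BQHV

Answer: BQHV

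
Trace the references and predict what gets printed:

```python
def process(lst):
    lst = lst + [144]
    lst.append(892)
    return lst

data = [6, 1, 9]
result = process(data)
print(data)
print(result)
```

Key concept: rebinding parameter vs mutation.
Step by step:
`data = [6, 1, 9]` → data = [6, 1, 9]
`result = process(data)` → result = [6, 1, 9, 144, 892]
`print(data)` → prints [6, 1, 9]
`print(result)` → prints [6, 1, 9, 144, 892]

Answer:
[6, 1, 9]
[6, 1, 9, 144, 892]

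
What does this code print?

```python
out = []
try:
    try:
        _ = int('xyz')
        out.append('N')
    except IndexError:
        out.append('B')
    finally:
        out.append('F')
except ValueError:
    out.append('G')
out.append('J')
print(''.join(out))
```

Execution trace: 'F' (finally) → 'G' (outer except ValueError) → 'J' (after the try/except). Output: FGJ

Answer: FGJ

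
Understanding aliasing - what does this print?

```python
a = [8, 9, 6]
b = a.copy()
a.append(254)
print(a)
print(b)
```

Key concept: list.copy() creates independent copy.
Step by step:
`a = [8, 9, 6]` → a = [8, 9, 6]
`b = a.copy()` → b = [8, 9, 6]
`a.append(254)` → a = [8, 9, 6, 254]
`print(a)` → prints [8, 9, 6, 254]
`print(b)` → prints [8, 9, 6]

Answer:
[8, 9, 6, 254]
[8, 9, 6]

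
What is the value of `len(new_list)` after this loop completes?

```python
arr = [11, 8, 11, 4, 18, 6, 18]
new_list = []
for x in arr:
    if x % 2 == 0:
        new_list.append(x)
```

Count even numbers in [11, 8, 11, 4, 18, 6, 18]
`new_list` takes the values: [] → [8] → [8, 4] → [8, 4, 18] → [8, 4, 18, 6] → [8, 4, 18, 6, 18]
So `len(new_list)` = 5

Answer: 5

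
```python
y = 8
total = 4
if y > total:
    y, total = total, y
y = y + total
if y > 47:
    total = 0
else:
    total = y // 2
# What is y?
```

Trace:
`y = 8` → y = 8
`total = 4` → total = 4
`if y > total: ...` → y > total is True → y = 4; total = 8
`y = y + total` → y = 12
`if y > 47: ...` → y > 47 is False, take else branch → total = 6
So y = 12

Answer: 12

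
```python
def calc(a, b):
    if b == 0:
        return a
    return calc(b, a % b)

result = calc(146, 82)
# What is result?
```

calc(146, 82) -> calc(82, 64) -> calc(64, 18) -> calc(18, 10) -> calc(10, 8) -> calc(8, 2) -> calc(2, 0) -> 2

Answer: 2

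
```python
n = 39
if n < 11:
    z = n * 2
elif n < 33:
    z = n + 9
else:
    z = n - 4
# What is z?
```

Trace:
`n = 39` → n = 39
`if n < 11: ...` → n < 11 is False, n < 33 is False, take else branch → z = 35
So z = 35

Answer: 35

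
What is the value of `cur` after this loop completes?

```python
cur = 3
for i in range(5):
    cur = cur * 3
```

Multiply by 3, 5 times: 3 * 3^5 = 729
`cur` takes the values: 3 → 9 → 27 → 81 → 243 → 729

Answer: 729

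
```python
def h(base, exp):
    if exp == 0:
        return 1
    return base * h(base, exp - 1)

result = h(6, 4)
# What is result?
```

h(6, 4) = 6 * 6 * 6 * 6 = 1296

Answer: 1296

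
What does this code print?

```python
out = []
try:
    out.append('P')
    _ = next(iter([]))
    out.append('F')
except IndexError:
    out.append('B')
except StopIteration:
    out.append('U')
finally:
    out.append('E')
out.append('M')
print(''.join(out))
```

Execution trace: 'P' (try body) → 'U' (except StopIteration) → 'E' (finally) → 'M' (after the try/except). Output: PUEM

Answer: PUEM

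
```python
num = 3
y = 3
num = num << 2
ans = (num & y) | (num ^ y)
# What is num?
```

Trace:
`num = 3` → num = 3
`y = 3` → y = 3
`num = num << 2` → num = 12
`ans = (num & y) | (num ^ y)` → ans = 15
So num = 12

Answer: 12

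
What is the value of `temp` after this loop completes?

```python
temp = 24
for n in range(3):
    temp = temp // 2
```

Halve 3 times: 24 // 2^3 = 3
`temp` takes the values: 24 → 12 → 6 → 3

Answer: 3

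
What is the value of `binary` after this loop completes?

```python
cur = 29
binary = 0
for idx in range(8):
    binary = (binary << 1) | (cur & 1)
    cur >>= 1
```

Reverse lowest 8 bits of 29
`binary` takes the values: 0 → 1 → 2 → 5 → 11 → 23 → 46 → 92 → 184

Answer: 184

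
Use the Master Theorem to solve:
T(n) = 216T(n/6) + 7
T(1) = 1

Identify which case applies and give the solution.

a=216, b=6, f(n)=7. log_6(216) = 3. Since c=0 < 3, Case 1 applies: T(n) = Θ(n^log_b(a)) = O(n^3).

Answer: O(n^3) - Case 1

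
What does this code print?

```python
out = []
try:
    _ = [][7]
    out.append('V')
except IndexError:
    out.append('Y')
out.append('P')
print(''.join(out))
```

Execution trace: 'Y' (except IndexError) → 'P' (after the try/except). Output: YP

Answer: YP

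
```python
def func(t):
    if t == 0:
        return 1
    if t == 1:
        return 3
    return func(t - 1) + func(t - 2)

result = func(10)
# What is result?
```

Build up from base cases: func(0)=1, func(1)=3, func(2)=4, func(3)=7, func(4)=11, func(5)=18, func(6)=29, ..., func(10)=199

Answer: 199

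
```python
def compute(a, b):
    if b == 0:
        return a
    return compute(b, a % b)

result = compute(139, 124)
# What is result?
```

compute(139, 124) -> compute(124, 15) -> compute(15, 4) -> compute(4, 3) -> compute(3, 1) -> compute(1, 0) -> 1

Answer: 1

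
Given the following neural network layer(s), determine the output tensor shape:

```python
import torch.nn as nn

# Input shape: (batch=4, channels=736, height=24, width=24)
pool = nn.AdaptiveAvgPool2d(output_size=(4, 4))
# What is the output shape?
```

Input: (4, 736, 24, 24) -> Output: (4, 736, 4, 4)

Answer: (4, 736, 4, 4)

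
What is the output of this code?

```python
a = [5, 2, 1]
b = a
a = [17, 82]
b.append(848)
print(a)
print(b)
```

Key concept: rebinding vs mutation: a is rebound to a new list, b still points at the original.
Step by step:
`a = [5, 2, 1]` → a = [5, 2, 1]
`b = a` → b = [5, 2, 1] (same object as a)
`a = [17, 82]` → a = [17, 82]
`b.append(848)` → b = [5, 2, 1, 848]
`print(a)` → prints [17, 82]
`print(b)` → prints [5, 2, 1, 848]

Answer:
[17, 82]
[5, 2, 1, 848]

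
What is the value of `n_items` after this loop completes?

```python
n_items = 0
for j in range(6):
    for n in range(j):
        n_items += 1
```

Triangle number: 0+1+2+...+5
`n_items` takes the values: 0 → 1 → 2 → 3 → 4 → 5 → 6 → 7 → 8 → 9 → 10 → 11 → 12 → 13 → 14 → 15

Answer: 15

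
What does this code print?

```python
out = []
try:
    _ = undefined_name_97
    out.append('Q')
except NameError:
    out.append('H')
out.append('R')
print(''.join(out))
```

Execution trace: 'H' (except NameError) → 'R' (after the try/except). Output: HR

Answer: HR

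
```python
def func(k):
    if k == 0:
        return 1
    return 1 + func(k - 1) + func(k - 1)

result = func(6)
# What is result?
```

func(k) = 1 + 2·func(k-1), func(0)=1. Closed form: (1+1)·2^6 - 1 = 127.

Answer: 127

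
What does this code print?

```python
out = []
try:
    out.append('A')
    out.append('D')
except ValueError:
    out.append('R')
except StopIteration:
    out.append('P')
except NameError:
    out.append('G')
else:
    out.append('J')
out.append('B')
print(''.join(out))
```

Execution trace: 'A' (try body) → 'D' (try body, no exception) → 'J' (else) → 'B' (after the try/except). Output: ADJB

Answer: ADJB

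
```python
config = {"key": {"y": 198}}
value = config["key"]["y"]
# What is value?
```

Trace:
`config = {"key": {"y": 198}}` → config = {'key': {'y': 198}}
`value = config["key"]["y"]` → value = 198
So value = 198

Answer: 198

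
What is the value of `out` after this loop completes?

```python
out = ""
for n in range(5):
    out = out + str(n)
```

Concatenate digits 0 to 4
`out` takes the values: "" → "0" → "01" → "012" → "0123" → "01234"

Answer: "01234"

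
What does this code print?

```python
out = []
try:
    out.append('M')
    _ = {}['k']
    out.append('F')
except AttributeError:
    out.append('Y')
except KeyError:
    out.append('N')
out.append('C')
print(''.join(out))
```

Execution trace: 'M' (try body) → 'N' (except KeyError) → 'C' (after the try/except). Output: MNC

Answer: MNC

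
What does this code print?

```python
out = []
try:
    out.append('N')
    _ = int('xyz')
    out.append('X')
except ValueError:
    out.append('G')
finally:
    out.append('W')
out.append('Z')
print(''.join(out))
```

Execution trace: 'N' (try body) → 'G' (except ValueError) → 'W' (finally) → 'Z' (after the try/except). Output: NGWZ

Answer: NGWZ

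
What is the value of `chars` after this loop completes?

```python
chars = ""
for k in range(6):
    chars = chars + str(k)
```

Concatenate digits 0 to 5
`chars` takes the values: "" → "0" → "01" → "012" → "0123" → "01234" → "012345"

Answer: "012345"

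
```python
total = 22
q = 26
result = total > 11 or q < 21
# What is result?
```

Trace:
`total = 22` → total = 22
`q = 26` → q = 26
`result = total > 11 or q < 21` → result = True
So result = True

Answer: True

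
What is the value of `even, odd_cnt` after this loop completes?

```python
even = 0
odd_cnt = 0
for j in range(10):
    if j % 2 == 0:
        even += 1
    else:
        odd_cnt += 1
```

Count evens and odds in range(10)
`even, odd_cnt` takes the values: (0, 0) → (1, 0) → (1, 1) → (2, 1) → (2, 2) → (3, 2) → (3, 3) → (4, 3) → (4, 4) → (5, 4) → (5, 5)

Answer: 5, 5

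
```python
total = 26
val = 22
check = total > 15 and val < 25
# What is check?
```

Trace:
`total = 26` → total = 26
`val = 22` → val = 22
`check = total > 15 and val < 25` → check = True
So check = True

Answer: True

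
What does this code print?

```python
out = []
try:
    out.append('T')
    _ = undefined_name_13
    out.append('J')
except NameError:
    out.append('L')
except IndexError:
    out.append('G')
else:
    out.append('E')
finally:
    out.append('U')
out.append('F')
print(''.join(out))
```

Execution trace: 'T' (try body) → 'L' (except NameError) → 'U' (finally) → 'F' (after the try/except). Output: TLUF

Answer: TLUF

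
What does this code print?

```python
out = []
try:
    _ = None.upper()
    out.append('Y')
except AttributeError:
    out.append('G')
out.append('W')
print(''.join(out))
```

Execution trace: 'G' (except AttributeError) → 'W' (after the try/except). Output: GW

Answer: GW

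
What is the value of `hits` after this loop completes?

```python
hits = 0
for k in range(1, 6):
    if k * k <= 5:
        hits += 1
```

Count numbers where k² ≤ 5
`hits` takes the values: 0 → 1 → 2

Answer: 2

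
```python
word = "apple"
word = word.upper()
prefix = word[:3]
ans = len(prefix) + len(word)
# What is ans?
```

Trace:
`word = "apple"` → word = 'apple'
`word = word.upper()` → word = 'APPLE'
`prefix = word[:3]` → prefix = 'APP'
`ans = len(prefix) + len(word)` → ans = 8
So ans = 8

Answer: 8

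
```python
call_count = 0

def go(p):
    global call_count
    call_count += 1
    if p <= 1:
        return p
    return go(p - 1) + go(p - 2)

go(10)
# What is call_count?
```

Calls(p) = 1 + Calls(p-1) + Calls(p-2); Calls(0)=Calls(1)=1. For p=10 this gives 177.

Answer: 177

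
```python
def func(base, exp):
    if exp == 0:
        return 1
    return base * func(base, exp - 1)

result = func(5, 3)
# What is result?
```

func(5, 3) = 5 * 5 * 5 = 125

Answer: 125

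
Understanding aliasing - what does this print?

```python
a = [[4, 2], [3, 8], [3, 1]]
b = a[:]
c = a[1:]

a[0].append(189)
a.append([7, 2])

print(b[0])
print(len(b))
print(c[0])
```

Key concept: slice with nested mutation.
Step by step:
`a = [[4, 2], [3, 8], [3, 1]]` → a = [[4, 2], [3, 8], [3, 1]]
`b = a[:]` → b = [[4, 2], [3, 8], [3, 1]]
`c = a[1:]` → c = [[3, 8], [3, 1]]
`a[0].append(189)` → a = [[4, 2, 189], [3, 8], [3, 1]]; b = [[4, 2, 189], [3, 8], [3, 1]]
`a.append([7, 2])` → a = [[4, 2, 189], [3, 8], [3, 1], [7, 2]]
`print(b[0])` → prints [4, 2, 189]
`print(len(b))` → prints 3
`print(c[0])` → prints [3, 8]

Answer:
[4, 2, 189]
3
[3, 8]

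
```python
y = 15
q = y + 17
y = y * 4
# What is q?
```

Trace:
`y = 15` → y = 15
`q = y + 17` → q = 32
`y = y * 4` → y = 60
So q = 32

Answer: 32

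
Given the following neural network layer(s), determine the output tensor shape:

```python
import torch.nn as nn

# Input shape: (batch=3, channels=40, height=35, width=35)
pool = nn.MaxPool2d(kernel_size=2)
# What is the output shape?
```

Input: (3, 40, 35, 35) -> Output: (3, 40, 17, 17)

Answer: (3, 40, 17, 17)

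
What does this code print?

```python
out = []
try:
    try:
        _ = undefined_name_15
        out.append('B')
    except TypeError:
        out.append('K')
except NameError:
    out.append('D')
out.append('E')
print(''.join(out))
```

Execution trace: 'D' (outer except NameError) → 'E' (after the try/except). Output: DE

Answer: DE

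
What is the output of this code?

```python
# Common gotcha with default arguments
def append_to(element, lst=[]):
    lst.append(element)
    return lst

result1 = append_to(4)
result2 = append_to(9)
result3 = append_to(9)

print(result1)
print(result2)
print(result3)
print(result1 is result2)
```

Key concept: mutable default argument gotcha.
Step by step:
`result1 = append_to(4)` → result1 = [4]
`result2 = append_to(9)` → result1 = [4, 9] (same object as result2); result2 = [4, 9] (same object as result1)
`result3 = append_to(9)` → result1 = [4, 9, 9] (same object as result2, result3); result2 = [4, 9, 9] (same object as result1, result3); result3 = [4, 9, 9] (same object as result1, result2)
`print(result1)` → prints [4, 9, 9]
`print(result2)` → prints [4, 9, 9]
`print(result3)` → prints [4, 9, 9]
`print(result1 is result2)` → prints True

Answer:
[4, 9, 9]
[4, 9, 9]
[4, 9, 9]
True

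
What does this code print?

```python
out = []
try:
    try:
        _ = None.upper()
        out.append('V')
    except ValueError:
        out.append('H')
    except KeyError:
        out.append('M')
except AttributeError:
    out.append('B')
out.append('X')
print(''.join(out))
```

Execution trace: 'B' (outer except AttributeError) → 'X' (after the try/except). Output: BX

Answer: BX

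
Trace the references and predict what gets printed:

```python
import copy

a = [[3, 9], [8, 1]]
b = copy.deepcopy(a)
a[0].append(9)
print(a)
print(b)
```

Key concept: deep copy is fully independent.
Step by step:
`a = [[3, 9], [8, 1]]` → a = [[3, 9], [8, 1]]
`b = copy.deepcopy(a)` → b = [[3, 9], [8, 1]]
`a[0].append(9)` → a = [[3, 9, 9], [8, 1]]
`print(a)` → prints [[3, 9, 9], [8, 1]]
`print(b)` → prints [[3, 9], [8, 1]]

Answer:
[[3, 9, 9], [8, 1]]
[[3, 9], [8, 1]]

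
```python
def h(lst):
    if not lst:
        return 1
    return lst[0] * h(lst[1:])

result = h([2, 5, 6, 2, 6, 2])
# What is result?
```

Product over [2, 5, 6, 2, 6, 2] = 2 * 5 * 6 * 2 * 6 * 2 = 1440

Answer: 1440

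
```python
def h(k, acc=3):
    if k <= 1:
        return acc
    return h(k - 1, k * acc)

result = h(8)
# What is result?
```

Accumulator trace (n, acc): (8, 3) -> (7, 24) -> (6, 168) -> (5, 1008) -> (4, 5040) -> (3, 20160) -> (2, 60480) -> (1, 120960) -> return 120960

Answer: 120960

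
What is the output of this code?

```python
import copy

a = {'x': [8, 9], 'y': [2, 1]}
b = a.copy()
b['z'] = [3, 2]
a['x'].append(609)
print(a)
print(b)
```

Key concept: shallow copy of dict with mutable values.
Step by step:
`a = {'x': [8, 9], 'y': [2, 1]}` → a = {'x': [8, 9], 'y': [2, 1]}
`b = a.copy()` → b = {'x': [8, 9], 'y': [2, 1]}
`b['z'] = [3, 2]` → b = {'x': [8, 9], 'y': [2, 1], 'z': [3, 2]}
`a['x'].append(609)` → a = {'x': [8, 9, 609], 'y': [2, 1]}; b = {'x': [8, 9, 609], 'y': [2, 1], 'z': [3, 2]}
`print(a)` → prints {'x': [8, 9, 609], 'y': [2, 1]}
`print(b)` → prints {'x': [8, 9, 609], 'y': [2, 1], 'z': [3, 2]}

Answer:
{'x': [8, 9, 609], 'y': [2, 1]}
{'x': [8, 9, 609], 'y': [2, 1], 'z': [3, 2]}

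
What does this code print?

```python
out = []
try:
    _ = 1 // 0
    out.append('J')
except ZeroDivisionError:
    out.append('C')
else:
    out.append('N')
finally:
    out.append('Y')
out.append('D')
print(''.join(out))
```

Execution trace: 'C' (except ZeroDivisionError) → 'Y' (finally) → 'D' (after the try/except). Output: CYD

Answer: CYD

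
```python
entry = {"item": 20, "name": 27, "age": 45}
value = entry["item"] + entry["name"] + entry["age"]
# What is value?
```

Trace:
`entry = {"item": 20, "name": 27, "age": 45}` → entry = {'item': 20, 'name': 27, 'age': 45}
`value = entry["item"] + entry["name"] + entry["age"]` → value = 92
So value = 92

Answer: 92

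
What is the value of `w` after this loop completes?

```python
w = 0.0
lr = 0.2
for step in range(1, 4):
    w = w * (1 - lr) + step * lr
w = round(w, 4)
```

Moving average with lr=0.2
`w` takes the values: 0.0 → 0.2 → 0.56 → 1.048

Answer: 1.048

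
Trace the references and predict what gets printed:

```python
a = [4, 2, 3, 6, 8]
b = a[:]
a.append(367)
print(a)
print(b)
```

Key concept: slice [:] creates copy.
Step by step:
`a = [4, 2, 3, 6, 8]` → a = [4, 2, 3, 6, 8]
`b = a[:]` → b = [4, 2, 3, 6, 8]
`a.append(367)` → a = [4, 2, 3, 6, 8, 367]
`print(a)` → prints [4, 2, 3, 6, 8, 367]
`print(b)` → prints [4, 2, 3, 6, 8]

Answer:
[4, 2, 3, 6, 8, 367]
[4, 2, 3, 6, 8]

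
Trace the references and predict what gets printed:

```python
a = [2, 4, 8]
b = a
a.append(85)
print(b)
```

Key concept: basic list aliasing.
Step by step:
`a = [2, 4, 8]` → a = [2, 4, 8]
`b = a` → b = [2, 4, 8] (same object as a)
`a.append(85)` → a = [2, 4, 8, 85] (same object as b); b = [2, 4, 8, 85] (same object as a)
`print(b)` → prints [2, 4, 8, 85]

Answer: [2, 4, 8, 85]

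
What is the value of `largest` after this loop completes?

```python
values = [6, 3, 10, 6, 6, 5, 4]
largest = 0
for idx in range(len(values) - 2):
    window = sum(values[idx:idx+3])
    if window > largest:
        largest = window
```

Max sum of 3-element window in [6, 3, 10, 6, 6, 5, 4]
`largest` takes the values: 0 → 19 → 22

Answer: 22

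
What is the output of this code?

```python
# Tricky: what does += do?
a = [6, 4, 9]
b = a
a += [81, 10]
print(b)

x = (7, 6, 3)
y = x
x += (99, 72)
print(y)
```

Key concept: += behavior differs for mutable vs immutable.
Step by step:
`a = [6, 4, 9]` → a = [6, 4, 9]
`b = a` → b = [6, 4, 9] (same object as a)
`a += [81, 10]` → a = [6, 4, 9, 81, 10] (same object as b); b = [6, 4, 9, 81, 10] (same object as a)
`print(b)` → prints [6, 4, 9, 81, 10]
`x = (7, 6, 3)` → x = (7, 6, 3)
`y = x` → y = (7, 6, 3)
`x += (99, 72)` → x = (7, 6, 3, 99, 72)
`print(y)` → prints (7, 6, 3)

Answer:
[6, 4, 9, 81, 10]
(7, 6, 3)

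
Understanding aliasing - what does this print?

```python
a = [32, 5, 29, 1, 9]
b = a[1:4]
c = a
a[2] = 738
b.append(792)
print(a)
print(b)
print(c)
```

Key concept: slice vs alias.
Step by step:
`a = [32, 5, 29, 1, 9]` → a = [32, 5, 29, 1, 9]
`b = a[1:4]` → b = [5, 29, 1]
`c = a` → c = [32, 5, 29, 1, 9] (same object as a)
`a[2] = 738` → a = [32, 5, 738, 1, 9] (same object as c); c = [32, 5, 738, 1, 9] (same object as a)
`b.append(792)` → b = [5, 29, 1, 792]
`print(a)` → prints [32, 5, 738, 1, 9]
`print(b)` → prints [5, 29, 1, 792]
`print(c)` → prints [32, 5, 738, 1, 9]

Answer:
[32, 5, 738, 1, 9]
[5, 29, 1, 792]
[32, 5, 738, 1, 9]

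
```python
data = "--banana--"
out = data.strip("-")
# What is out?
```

Trace:
`data = "--banana--"` → data = '--banana--'
`out = data.strip("-")` → out = 'banana'
So out = 'banana'

Answer: 'banana'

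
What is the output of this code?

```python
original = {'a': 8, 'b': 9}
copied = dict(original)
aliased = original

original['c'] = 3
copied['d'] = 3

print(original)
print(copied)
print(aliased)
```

Key concept: dict() creates copy, assignment creates alias.
Step by step:
`original = {'a': 8, 'b': 9}` → original = {'a': 8, 'b': 9}
`copied = dict(original)` → copied = {'a': 8, 'b': 9}
`aliased = original` → aliased = {'a': 8, 'b': 9} (same object as original)
`original['c'] = 3` → original = {'a': 8, 'b': 9, 'c': 3} (same object as aliased); aliased = {'a': 8, 'b': 9, 'c': 3} (same object as original)
`copied['d'] = 3` → copied = {'a': 8, 'b': 9, 'd': 3}
`print(original)` → prints {'a': 8, 'b': 9, 'c': 3}
`print(copied)` → prints {'a': 8, 'b': 9, 'd': 3}
`print(aliased)` → prints {'a': 8, 'b': 9, 'c': 3}

Answer:
{'a': 8, 'b': 9, 'c': 3}
{'a': 8, 'b': 9, 'd': 3}
{'a': 8, 'b': 9, 'c': 3}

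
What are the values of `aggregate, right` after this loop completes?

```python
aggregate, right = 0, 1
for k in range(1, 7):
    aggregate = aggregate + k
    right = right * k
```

Sum and factorial of 1 to 6
`aggregate, right` takes the values: (0, 1) → (1, 1) → (3, 1) → (3, 2) → (6, 2) → (6, 6) → (10, 6) → (10, 24) → (15, 24) → (15, 120) → (21, 120) → (21, 720)

Answer: 21, 720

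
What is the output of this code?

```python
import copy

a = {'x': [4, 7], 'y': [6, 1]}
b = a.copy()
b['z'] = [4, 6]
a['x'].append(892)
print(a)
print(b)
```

Key concept: shallow copy of dict with mutable values.
Step by step:
`a = {'x': [4, 7], 'y': [6, 1]}` → a = {'x': [4, 7], 'y': [6, 1]}
`b = a.copy()` → b = {'x': [4, 7], 'y': [6, 1]}
`b['z'] = [4, 6]` → b = {'x': [4, 7], 'y': [6, 1], 'z': [4, 6]}
`a['x'].append(892)` → a = {'x': [4, 7, 892], 'y': [6, 1]}; b = {'x': [4, 7, 892], 'y': [6, 1], 'z': [4, 6]}
`print(a)` → prints {'x': [4, 7, 892], 'y': [6, 1]}
`print(b)` → prints {'x': [4, 7, 892], 'y': [6, 1], 'z': [4, 6]}

Answer:
{'x': [4, 7, 892], 'y': [6, 1]}
{'x': [4, 7, 892], 'y': [6, 1], 'z': [4, 6]}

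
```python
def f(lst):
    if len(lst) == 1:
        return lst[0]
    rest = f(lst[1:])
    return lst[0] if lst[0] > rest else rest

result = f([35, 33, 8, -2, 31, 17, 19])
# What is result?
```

Recursive max over [35, 33, 8, -2, 31, 17, 19] = 35

Answer: 35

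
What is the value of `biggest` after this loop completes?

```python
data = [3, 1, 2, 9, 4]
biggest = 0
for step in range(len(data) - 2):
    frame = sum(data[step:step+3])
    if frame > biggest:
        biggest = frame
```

Max sum of 3-element window in [3, 1, 2, 9, 4]
`biggest` takes the values: 0 → 6 → 12 → 15

Answer: 15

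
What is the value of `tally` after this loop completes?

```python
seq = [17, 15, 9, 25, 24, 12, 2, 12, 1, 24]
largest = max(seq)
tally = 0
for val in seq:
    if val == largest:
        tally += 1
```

Count of max value 25 in [17, 15, 9, 25, 24, 12, 2, 12, 1, 24]
`tally` takes the values: 0 → 1

Answer: 1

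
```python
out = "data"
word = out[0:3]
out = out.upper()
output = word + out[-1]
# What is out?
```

Trace:
`out = "data"` → out = 'data'
`word = out[0:3]` → word = 'dat'
`out = out.upper()` → out = 'DATA'
`output = word + out[-1]` → output = 'datA'
So out = 'DATA'

Answer: 'DATA'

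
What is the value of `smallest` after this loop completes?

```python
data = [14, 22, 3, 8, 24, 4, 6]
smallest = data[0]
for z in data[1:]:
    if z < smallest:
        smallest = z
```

Minimum of [14, 22, 3, 8, 24, 4, 6]
`smallest` takes the values: 14 → 3

Answer: 3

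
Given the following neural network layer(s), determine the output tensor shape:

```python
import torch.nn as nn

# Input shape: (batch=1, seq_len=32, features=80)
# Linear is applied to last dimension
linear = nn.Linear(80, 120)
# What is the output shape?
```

Input: (1, 32, 80) -> Output: (1, 32, 120)

Answer: (1, 32, 120)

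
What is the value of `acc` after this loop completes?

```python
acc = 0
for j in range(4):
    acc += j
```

Sum of 0 to 3 = 6
`acc` takes the values: 0 → 1 → 3 → 6

Answer: 6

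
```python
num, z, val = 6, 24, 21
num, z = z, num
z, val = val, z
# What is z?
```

Trace:
`num, z, val = 6, 24, 21` → num = 6; z = 24; val = 21
`num, z = z, num` → num = 24; z = 6
`z, val = val, z` → z = 21; val = 6
So z = 21

Answer: 21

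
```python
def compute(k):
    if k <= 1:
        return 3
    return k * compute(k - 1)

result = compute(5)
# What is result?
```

compute(5) = 5 * 4 * 3 * 2 * 3 = 360

Answer: 360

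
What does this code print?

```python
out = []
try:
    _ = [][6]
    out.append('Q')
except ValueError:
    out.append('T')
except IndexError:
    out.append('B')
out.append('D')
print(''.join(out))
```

Execution trace: 'B' (except IndexError) → 'D' (after the try/except). Output: BD

Answer: BD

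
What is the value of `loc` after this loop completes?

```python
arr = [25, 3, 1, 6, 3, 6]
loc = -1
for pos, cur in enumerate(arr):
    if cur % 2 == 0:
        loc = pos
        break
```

First even number index in [25, 3, 1, 6, 3, 6]
`loc` takes the values: -1 → 3

Answer: 3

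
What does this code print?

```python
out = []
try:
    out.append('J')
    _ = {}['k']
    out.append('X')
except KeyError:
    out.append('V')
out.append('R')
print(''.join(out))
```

Execution trace: 'J' (try body) → 'V' (except KeyError) → 'R' (after the try/except). Output: JVR

Answer: JVR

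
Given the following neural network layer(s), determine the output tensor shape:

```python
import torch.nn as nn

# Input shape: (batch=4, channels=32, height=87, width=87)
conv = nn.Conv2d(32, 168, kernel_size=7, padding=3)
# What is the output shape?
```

Input: (4, 32, 87, 87) -> Output: (4, 168, 87, 87)

Answer: (4, 168, 87, 87)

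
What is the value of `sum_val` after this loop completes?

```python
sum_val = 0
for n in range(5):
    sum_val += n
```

Sum of 0 to 4 = 10
`sum_val` takes the values: 0 → 1 → 3 → 6 → 10

Answer: 10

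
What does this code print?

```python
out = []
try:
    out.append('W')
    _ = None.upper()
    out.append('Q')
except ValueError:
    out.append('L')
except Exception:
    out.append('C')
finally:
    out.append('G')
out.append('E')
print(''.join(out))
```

Execution trace: 'W' (try body) → 'C' (except Exception) → 'G' (finally) → 'E' (after the try/except). Output: WCGE

Answer: WCGE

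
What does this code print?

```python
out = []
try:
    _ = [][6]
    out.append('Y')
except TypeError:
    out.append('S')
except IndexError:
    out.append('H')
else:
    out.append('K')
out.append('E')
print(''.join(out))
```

Execution trace: 'H' (except IndexError) → 'E' (after the try/except). Output: HE

Answer: HE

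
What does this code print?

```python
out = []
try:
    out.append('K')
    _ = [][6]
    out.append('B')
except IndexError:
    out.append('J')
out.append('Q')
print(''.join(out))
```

Execution trace: 'K' (try body) → 'J' (except IndexError) → 'Q' (after the try/except). Output: KJQ

Answer: KJQ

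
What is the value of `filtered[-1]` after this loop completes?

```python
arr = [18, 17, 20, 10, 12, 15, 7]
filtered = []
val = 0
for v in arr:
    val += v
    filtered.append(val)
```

Cumulative sum ends at 99
`filtered` takes the values: [] → [18] → [18, 35] → [18, 35, 55] → [18, 35, 55, 65] → [18, 35, 55, 65, 77] → [18, 35, 55, 65, 77, 92] → [18, 35, 55, 65, 77, 92, 99]
So `filtered[-1]` = 99

Answer: 99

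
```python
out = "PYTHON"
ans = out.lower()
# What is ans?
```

Trace:
`out = "PYTHON"` → out = 'PYTHON'
`ans = out.lower()` → ans = 'python'
So ans = 'python'

Answer: 'python'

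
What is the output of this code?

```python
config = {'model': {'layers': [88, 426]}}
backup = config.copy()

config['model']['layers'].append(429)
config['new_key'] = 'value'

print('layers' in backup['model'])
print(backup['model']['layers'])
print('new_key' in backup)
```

Key concept: shallow copy gotcha with nested dict.
Step by step:
`config = {'model': {'layers': [88, 426]}}` → config = {'model': {'layers': [88, 426]}}
`backup = config.copy()` → backup = {'model': {'layers': [88, 426]}}
`config['model']['layers'].append(429)` → config = {'model': {'layers': [88, 426, 429]}}; backup = {'model': {'layers': [88, 426, 429]}}
`config['new_key'] = 'value'` → config = {'model': {'layers': [88, 426, 429]}, 'new_key': 'value'}
`print('layers' in backup['model'])` → prints True
`print(backup['model']['layers'])` → prints [88, 426, 429]
`print('new_key' in backup)` → prints False

Answer:
True
[88, 426, 429]
False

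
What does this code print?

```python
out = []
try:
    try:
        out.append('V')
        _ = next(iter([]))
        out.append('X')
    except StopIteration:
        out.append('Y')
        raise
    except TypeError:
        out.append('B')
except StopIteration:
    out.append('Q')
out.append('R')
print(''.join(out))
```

Execution trace: 'V' (inner try body) → 'Y' (inner except StopIteration) → 'Q' (outer except StopIteration) → 'R' (after the try/except). Output: VYQR

Answer: VYQR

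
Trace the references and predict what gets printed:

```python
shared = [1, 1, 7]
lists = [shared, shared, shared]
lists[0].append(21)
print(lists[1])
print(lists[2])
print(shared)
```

Key concept: list of same reference.
Step by step:
`shared = [1, 1, 7]` → shared = [1, 1, 7]
`lists = [shared, shared, shared]` → lists = [[1, 1, 7], [1, 1, 7], [1, 1, 7]]
`lists[0].append(21)` → shared = [1, 1, 7, 21]; lists = [[1, 1, 7, 21], [1, 1, 7, 21], [1, 1, 7, 21]]
`print(lists[1])` → prints [1, 1, 7, 21]
`print(lists[2])` → prints [1, 1, 7, 21]
`print(shared)` → prints [1, 1, 7, 21]

Answer:
[1, 1, 7, 21]
[1, 1, 7, 21]
[1, 1, 7, 21]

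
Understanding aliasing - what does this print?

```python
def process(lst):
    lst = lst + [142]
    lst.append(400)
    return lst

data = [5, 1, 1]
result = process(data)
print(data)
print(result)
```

Key concept: rebinding parameter vs mutation.
Step by step:
`data = [5, 1, 1]` → data = [5, 1, 1]
`result = process(data)` → result = [5, 1, 1, 142, 400]
`print(data)` → prints [5, 1, 1]
`print(result)` → prints [5, 1, 1, 142, 400]

Answer:
[5, 1, 1]
[5, 1, 1, 142, 400]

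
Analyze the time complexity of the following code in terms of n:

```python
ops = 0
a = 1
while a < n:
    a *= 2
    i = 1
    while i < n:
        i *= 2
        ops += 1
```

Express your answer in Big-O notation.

Each loop level contributes: log n × log n. Multiplying the contributions gives O(log² n).

Answer: O(log² n)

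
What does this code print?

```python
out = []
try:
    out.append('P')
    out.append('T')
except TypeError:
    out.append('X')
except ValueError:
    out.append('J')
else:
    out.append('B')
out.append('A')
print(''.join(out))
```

Execution trace: 'P' (try body) → 'T' (try body, no exception) → 'B' (else) → 'A' (after the try/except). Output: PTBA

Answer: PTBA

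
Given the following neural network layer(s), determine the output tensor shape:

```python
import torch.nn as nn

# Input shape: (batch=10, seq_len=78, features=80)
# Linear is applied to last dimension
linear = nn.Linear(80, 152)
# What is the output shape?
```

Input: (10, 78, 80) -> Output: (10, 78, 152)

Answer: (10, 78, 152)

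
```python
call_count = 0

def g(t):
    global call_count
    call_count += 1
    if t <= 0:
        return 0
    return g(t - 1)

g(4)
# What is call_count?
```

Linear recursion stepping by 1: 5 calls from t=4 down to ≤0.

Answer: 5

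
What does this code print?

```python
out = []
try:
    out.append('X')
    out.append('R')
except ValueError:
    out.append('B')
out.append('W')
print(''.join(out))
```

Execution trace: 'X' (try body) → 'R' (try body, no exception) → 'W' (after the try/except). Output: XRW

Answer: XRW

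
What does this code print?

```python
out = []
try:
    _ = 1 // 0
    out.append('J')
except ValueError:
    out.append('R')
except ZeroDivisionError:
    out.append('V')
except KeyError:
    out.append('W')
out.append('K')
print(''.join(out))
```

Execution trace: 'V' (except ZeroDivisionError) → 'K' (after the try/except). Output: VK

Answer: VK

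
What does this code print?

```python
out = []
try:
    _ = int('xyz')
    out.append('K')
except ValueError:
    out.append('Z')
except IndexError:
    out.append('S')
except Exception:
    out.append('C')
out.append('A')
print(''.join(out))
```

Execution trace: 'Z' (except ValueError) → 'A' (after the try/except). Output: ZA

Answer: ZA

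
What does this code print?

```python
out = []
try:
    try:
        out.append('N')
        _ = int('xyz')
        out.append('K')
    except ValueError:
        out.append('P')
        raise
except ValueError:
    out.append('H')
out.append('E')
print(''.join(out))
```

Execution trace: 'N' (try body) → 'P' (except ValueError) → 'H' (outer except ValueError) → 'E' (after the try/except). Output: NPHE

Answer: NPHE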